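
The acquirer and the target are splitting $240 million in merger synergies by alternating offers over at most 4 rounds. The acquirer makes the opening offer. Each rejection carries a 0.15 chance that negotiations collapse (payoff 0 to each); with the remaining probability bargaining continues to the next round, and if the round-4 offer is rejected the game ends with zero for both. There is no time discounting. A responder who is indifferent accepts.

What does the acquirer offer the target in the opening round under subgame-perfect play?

Round 4 (the target proposes): rejection yields 0 for the acquirer; the target offers 0 and keeps 240.
Round 3 (the acquirer proposes): rejecting gives the target an expected 0.85 × 240 = 204. The acquirer offers 204 and keeps 240 − 204 = 36.
Round 2 (the target proposes): rejecting gives the acquirer an expected 0.85 × 36 = 30.6, so the target offers 30.6, keeping 209.4.
Round 1 (the acquirer proposes): rejecting gives the target an expected 0.85 × 209.4 = 177.99; the acquirer offers that and keeps 62.01.

177.99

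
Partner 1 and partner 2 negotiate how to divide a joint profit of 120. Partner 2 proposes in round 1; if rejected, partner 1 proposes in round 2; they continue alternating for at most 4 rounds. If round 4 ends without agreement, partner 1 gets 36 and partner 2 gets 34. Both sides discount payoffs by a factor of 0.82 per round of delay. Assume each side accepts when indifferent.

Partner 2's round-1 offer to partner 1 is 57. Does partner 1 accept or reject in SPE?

Reject

Work out partner 1's continuation value if the offer is rejected.
Round 4 (partner 1 proposes): partner 2 gets 34 if talks fail, so partner 1 offers 34 and keeps 86.
Round 3 (partner 2 proposes): partner 1 can get 86 next round, worth 0.82 × 86 = 70.52 now, so partner 2 offers 70.52, keeping 49.48.
Round 2 (partner 1 proposes): partner 2 can get 49.48 next round, worth 0.82 × 49.48 = 40.5736 now; partner 1 offers that and keeps 79.4264.
So by rejecting in round 1, partner 1 gets 79.4264 next round, worth 0.82 × 79.4264 = 65.129648 now.
Offer 57 < 65.129648, so partner 1 rejects.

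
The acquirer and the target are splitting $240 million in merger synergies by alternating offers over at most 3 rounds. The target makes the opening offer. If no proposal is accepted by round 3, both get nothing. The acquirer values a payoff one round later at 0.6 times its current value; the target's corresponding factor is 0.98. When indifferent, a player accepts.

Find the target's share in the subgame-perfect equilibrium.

Solve by backward induction from round 3.
Round 3 (the target proposes): rejection yields 0 for the acquirer; the target offers 0 and keeps 240.
Round 2 (the acquirer proposes): the target can get 240 next round, worth 0.98 × 240 = 235.2 now, so the acquirer offers 235.2, keeping 4.8.
Round 1 (the target proposes): the acquirer can get 4.8 next round, worth 0.6 × 4.8 = 2.88 now, so the target offers 2.88, keeping 237.12.

237.12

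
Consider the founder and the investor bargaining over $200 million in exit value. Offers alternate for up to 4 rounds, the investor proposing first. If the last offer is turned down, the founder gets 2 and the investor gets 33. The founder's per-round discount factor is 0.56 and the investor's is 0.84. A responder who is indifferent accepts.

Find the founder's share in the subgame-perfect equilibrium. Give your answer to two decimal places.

Solve by backward induction from round 4.
Round 4 (the founder proposes): the investor gets 33 if talks fail, so the founder offers 33 and keeps 167.
Round 3 (the investor proposes): the founder can get 167 next round, worth 0.56 × 167 = 93.52 now, so the investor offers 93.52, keeping 106.48.
Round 2 (the founder proposes): the investor can get 106.48 next round, worth 0.84 × 106.48 = 89.4432 now. The founder offers 89.4432 and keeps 200 − 89.4432 = 110.5568.
Round 1 (the investor proposes): the founder can get 110.5568 next round, worth 0.56 × 110.5568 = 61.911808 now. The investor offers 61.911808 and keeps 200 − 61.911808 = 138.088192.

61.91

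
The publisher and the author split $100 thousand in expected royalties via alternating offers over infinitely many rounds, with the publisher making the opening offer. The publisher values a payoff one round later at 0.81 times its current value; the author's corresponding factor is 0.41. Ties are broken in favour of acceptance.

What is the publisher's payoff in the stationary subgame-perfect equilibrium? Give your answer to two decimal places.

88.34

In a stationary SPE each proposer offers the other exactly their discounted continuation value.
If the publisher keeps x when proposing and the author keeps y when proposing, then x = 100 − 0.41y and y = 100 − 0.81x.
Solving: x = 100(1 − 0.41) / (1 − 0.81·0.41) = 59 / 0.6679 ≈ 88.3366.
The author gets 100 − 88.3366 ≈ 11.6634.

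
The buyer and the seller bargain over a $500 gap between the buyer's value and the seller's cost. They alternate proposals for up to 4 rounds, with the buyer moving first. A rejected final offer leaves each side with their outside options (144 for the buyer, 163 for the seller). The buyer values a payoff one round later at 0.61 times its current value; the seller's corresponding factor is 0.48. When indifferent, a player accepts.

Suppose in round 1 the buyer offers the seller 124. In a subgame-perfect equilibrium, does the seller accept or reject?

Round 4 (the seller proposes): the buyer gets 144 if talks fail, so the seller offers 144 and keeps 356.
Round 3 (the buyer proposes): the seller can get 356 next round, worth 0.48 × 356 = 170.88 now, so the buyer offers 170.88, keeping 329.12.
Round 2 (the seller proposes): the buyer can get 329.12 next round, worth 0.61 × 329.12 = 200.7632 now; the seller offers that and keeps 299.2368.
So by rejecting in round 1, the seller gets 299.2368 next round, worth 0.48 × 299.2368 = 143.633664 now.
Offer 124 < 143.633664, so the seller rejects.

Reject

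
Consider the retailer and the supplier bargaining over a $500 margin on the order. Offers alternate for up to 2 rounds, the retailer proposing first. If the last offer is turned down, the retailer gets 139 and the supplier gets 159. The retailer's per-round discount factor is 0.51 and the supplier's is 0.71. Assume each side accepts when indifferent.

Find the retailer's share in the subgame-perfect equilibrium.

243.69

Round 2 (the supplier proposes): the retailer gets 139 if talks fail, so the supplier offers 139 and keeps 361.
Round 1 (the retailer proposes): the supplier can get 361 next round, worth 0.71 × 361 = 256.31 now; the retailer offers that and keeps 243.69.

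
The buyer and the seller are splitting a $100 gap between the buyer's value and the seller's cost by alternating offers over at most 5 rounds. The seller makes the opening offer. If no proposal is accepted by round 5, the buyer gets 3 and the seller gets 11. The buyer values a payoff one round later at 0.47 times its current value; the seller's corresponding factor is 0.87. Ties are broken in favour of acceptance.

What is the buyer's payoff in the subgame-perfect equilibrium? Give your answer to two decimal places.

Round 5 (the seller proposes): the buyer gets 3 if talks fail, so the seller offers 3 and keeps 97.
Round 4 (the buyer proposes): the seller can get 97 next round, worth 0.87 × 97 = 84.39 now; the buyer offers that and keeps 15.61.
Round 3 (the seller proposes): the buyer can get 15.61 next round, worth 0.47 × 15.61 = 7.3367 now, so the seller offers 7.3367, keeping 92.6633.
Round 2 (the buyer proposes): the seller can get 92.6633 next round, worth 0.87 × 92.6633 = 80.617071 now; the buyer offers that and keeps 19.382929.
Round 1 (the seller proposes): the buyer can get 19.382929 next round, worth 0.47 × 19.382929 = 9.10997663 now, so the seller offers 9.10997663, keeping 90.89002337.

9.11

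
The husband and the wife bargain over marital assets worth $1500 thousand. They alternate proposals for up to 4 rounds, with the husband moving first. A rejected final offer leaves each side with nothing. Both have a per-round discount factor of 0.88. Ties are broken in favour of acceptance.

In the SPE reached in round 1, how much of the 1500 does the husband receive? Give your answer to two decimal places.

319.39

Work backward from the last round.
Round 4 (the wife proposes): the husband will accept anything ≥ 0, so the wife offers 0 and keeps 1500.
Round 3 (the husband proposes): the wife can get 1500 next round, worth 0.88 × 1500 = 1320 now; the husband offers that and keeps 180.
Round 2 (the wife proposes): the husband can get 180 next round, worth 0.88 × 180 = 158.4 now, so the wife offers 158.4, keeping 1341.6.
Round 1 (the husband proposes): the wife can get 1341.6 next round, worth 0.88 × 1341.6 = 1180.608 now; the husband offers that and keeps 319.392.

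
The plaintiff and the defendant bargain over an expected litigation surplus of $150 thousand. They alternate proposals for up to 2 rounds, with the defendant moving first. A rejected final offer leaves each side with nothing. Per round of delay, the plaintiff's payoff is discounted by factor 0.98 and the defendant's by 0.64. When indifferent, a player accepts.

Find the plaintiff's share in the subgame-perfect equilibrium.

Round 2 (the plaintiff proposes): rejection yields 0 for the defendant; the plaintiff offers 0 and keeps 150.
Round 1 (the defendant proposes): the plaintiff can get 150 next round, worth 0.98 × 150 = 147 now; the defendant offers that and keeps 3.

147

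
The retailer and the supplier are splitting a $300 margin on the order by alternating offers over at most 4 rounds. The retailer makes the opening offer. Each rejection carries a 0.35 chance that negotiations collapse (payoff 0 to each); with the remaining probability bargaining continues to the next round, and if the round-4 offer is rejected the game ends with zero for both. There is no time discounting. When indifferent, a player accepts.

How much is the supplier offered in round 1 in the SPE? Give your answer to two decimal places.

150.64

Round 4 (the supplier proposes): rejection yields 0 for the retailer; the supplier offers 0 and keeps 300.
Round 3 (the retailer proposes): rejecting gives the supplier an expected 0.65 × 300 = 195, so the retailer offers 195, keeping 105.
Round 2 (the supplier proposes): rejecting gives the retailer an expected 0.65 × 105 = 68.25; the supplier offers that and keeps 231.75.
Round 1 (the retailer proposes): rejecting gives the supplier an expected 0.65 × 231.75 = 150.6375; the retailer offers that and keeps 149.3625.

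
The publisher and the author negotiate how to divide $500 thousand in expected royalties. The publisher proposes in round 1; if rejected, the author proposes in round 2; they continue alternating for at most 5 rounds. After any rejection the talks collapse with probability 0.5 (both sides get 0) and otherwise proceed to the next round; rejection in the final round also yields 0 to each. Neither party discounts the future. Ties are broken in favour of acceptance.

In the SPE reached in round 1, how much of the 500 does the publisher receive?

343.75

By backward induction:
Round 5 (the publisher proposes): rejection yields 0 for the author; the publisher offers 0 and keeps 500.
Round 4 (the author proposes): rejecting gives the publisher an expected 0.5 × 500 = 250, so the author offers 250, keeping 250.
Round 3 (the publisher proposes): rejecting gives the author an expected 0.5 × 250 = 125. The publisher offers 125 and keeps 500 − 125 = 375.
Round 2 (the author proposes): rejecting gives the publisher an expected 0.5 × 375 = 187.5; the author offers that and keeps 312.5.
Round 1 (the publisher proposes): rejecting gives the author an expected 0.5 × 312.5 = 156.25. The publisher offers 156.25 and keeps 500 − 156.25 = 343.75.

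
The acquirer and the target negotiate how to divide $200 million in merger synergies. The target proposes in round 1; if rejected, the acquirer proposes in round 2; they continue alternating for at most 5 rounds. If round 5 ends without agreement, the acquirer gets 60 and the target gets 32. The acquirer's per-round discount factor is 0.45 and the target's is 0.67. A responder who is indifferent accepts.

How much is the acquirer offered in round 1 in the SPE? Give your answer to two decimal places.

44.11

Round 5 (the target proposes): the acquirer gets 60 if talks fail, so the target offers 60 and keeps 140.
Round 4 (the acquirer proposes): the target can get 140 next round, worth 0.67 × 140 = 93.8 now; the acquirer offers that and keeps 106.2.
Round 3 (the target proposes): the acquirer can get 106.2 next round, worth 0.45 × 106.2 = 47.79 now. The target offers 47.79 and keeps 200 − 47.79 = 152.21.
Round 2 (the acquirer proposes): the target can get 152.21 next round, worth 0.67 × 152.21 = 101.9807 now; the acquirer offers that and keeps 98.0193.
Round 1 (the target proposes): the acquirer can get 98.0193 next round, worth 0.45 × 98.0193 = 44.108685 now. The target offers 44.108685 and keeps 200 − 44.108685 = 155.891315.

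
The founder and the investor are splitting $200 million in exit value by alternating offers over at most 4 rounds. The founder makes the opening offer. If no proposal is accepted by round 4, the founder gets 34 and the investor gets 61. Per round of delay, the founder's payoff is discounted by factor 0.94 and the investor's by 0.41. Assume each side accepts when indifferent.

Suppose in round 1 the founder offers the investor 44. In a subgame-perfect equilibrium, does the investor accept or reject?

Accept

Work out the investor's continuation value if the offer is rejected.
Round 4 (the investor proposes): the founder gets 34 if talks fail, so the investor offers 34 and keeps 166.
Round 3 (the founder proposes): the investor can get 166 next round, worth 0.41 × 166 = 68.06 now, so the founder offers 68.06, keeping 131.94.
Round 2 (the investor proposes): the founder can get 131.94 next round, worth 0.94 × 131.94 = 124.0236 now. The investor offers 124.0236 and keeps 200 − 124.0236 = 75.9764.
So by rejecting in round 1, the investor gets 75.9764 next round, worth 0.41 × 75.9764 = 31.150324 now.
Offer 44 ≥ 31.150324, so the investor accepts.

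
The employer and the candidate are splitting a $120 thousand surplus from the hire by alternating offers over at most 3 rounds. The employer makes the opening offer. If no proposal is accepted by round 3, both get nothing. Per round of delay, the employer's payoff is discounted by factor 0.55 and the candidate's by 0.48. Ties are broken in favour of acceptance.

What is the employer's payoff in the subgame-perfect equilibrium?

94.08

Round 3 (the employer proposes): rejection yields 0 for the candidate; the employer offers 0 and keeps 120.
Round 2 (the candidate proposes): the employer can get 120 next round, worth 0.55 × 120 = 66 now. The candidate offers 66 and keeps 120 − 66 = 54.
Round 1 (the employer proposes): the candidate can get 54 next round, worth 0.48 × 54 = 25.92 now, so the employer offers 25.92, keeping 94.08.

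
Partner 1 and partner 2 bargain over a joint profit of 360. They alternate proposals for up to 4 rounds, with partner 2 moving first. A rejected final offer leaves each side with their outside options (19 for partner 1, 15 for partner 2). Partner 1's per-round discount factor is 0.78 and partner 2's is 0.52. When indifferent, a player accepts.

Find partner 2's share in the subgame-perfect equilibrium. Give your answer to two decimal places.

116.07

Round 4 (partner 1 proposes): partner 2 gets 15 if talks fail, so partner 1 offers 15 and keeps 345.
Round 3 (partner 2 proposes): partner 1 can get 345 next round, worth 0.78 × 345 = 269.1 now. Partner 2 offers 269.1 and keeps 360 − 269.1 = 90.9.
Round 2 (partner 1 proposes): partner 2 can get 90.9 next round, worth 0.52 × 90.9 = 47.268 now; partner 1 offers that and keeps 312.732.
Round 1 (partner 2 proposes): partner 1 can get 312.732 next round, worth 0.78 × 312.732 = 243.93096 now. Partner 2 offers 243.93096 and keeps 360 − 243.93096 = 116.06904.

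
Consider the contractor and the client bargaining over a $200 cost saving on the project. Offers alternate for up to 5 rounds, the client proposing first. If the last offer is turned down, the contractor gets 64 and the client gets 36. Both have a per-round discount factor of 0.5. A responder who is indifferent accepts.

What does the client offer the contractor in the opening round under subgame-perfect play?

Round 5 (the client proposes): the contractor gets 64 if talks fail, so the client offers 64 and keeps 136.
Round 4 (the contractor proposes): the client can get 136 next round, worth 0.5 × 136 = 68 now; the contractor offers that and keeps 132.
Round 3 (the client proposes): the contractor can get 132 next round, worth 0.5 × 132 = 66 now, so the client offers 66, keeping 134.
Round 2 (the contractor proposes): the client can get 134 next round, worth 0.5 × 134 = 67 now. The contractor offers 67 and keeps 200 − 67 = 133.
Round 1 (the client proposes): the contractor can get 133 next round, worth 0.5 × 133 = 66.5 now; the client offers that and keeps 133.5.

66.5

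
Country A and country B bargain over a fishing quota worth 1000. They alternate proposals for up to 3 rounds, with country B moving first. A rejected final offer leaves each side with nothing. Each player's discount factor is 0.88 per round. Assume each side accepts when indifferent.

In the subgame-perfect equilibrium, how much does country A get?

105.6

Solve by backward induction from round 3.
Round 3 (country B proposes): rejection yields 0 for country A; country B offers 0 and keeps 1000.
Round 2 (country A proposes): country B can get 1000 next round, worth 0.88 × 1000 = 880 now; country A offers that and keeps 120.
Round 1 (country B proposes): country A can get 120 next round, worth 0.88 × 120 = 105.6 now, so country B offers 105.6, keeping 894.4.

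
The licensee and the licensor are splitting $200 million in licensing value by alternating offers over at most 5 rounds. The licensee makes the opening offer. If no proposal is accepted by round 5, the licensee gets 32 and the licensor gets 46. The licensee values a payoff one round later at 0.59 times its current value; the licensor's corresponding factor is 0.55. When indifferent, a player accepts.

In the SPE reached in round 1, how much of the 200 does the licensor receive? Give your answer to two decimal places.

64.58

By backward induction:
Round 5 (the licensee proposes): the licensor gets 46 if talks fail, so the licensee offers 46 and keeps 154.
Round 4 (the licensor proposes): the licensee can get 154 next round, worth 0.59 × 154 = 90.86 now. The licensor offers 90.86 and keeps 200 − 90.86 = 109.14.
Round 3 (the licensee proposes): the licensor can get 109.14 next round, worth 0.55 × 109.14 = 60.027 now, so the licensee offers 60.027, keeping 139.973.
Round 2 (the licensor proposes): the licensee can get 139.973 next round, worth 0.59 × 139.973 = 82.58407 now; the licensor offers that and keeps 117.41593.
Round 1 (the licensee proposes): the licensor can get 117.41593 next round, worth 0.55 × 117.41593 = 64.5787615 now; the licensee offers that and keeps 135.4212385.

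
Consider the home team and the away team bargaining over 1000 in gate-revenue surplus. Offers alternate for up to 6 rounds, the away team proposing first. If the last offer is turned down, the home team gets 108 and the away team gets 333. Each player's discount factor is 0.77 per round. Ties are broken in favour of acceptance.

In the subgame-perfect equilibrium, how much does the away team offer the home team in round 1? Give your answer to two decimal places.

Solve by backward induction from round 6.
Round 6 (the home team proposes): the away team gets 333 if talks fail, so the home team offers 333 and keeps 667.
Round 5 (the away team proposes): the home team can get 667 next round, worth 0.77 × 667 = 513.59 now. The away team offers 513.59 and keeps 1000 − 513.59 = 486.41.
Round 4 (the home team proposes): the away team can get 486.41 next round, worth 0.77 × 486.41 = 374.5357 now. The home team offers 374.5357 and keeps 1000 − 374.5357 = 625.4643.
Round 3 (the away team proposes): the home team can get 625.4643 next round, worth 0.77 × 625.4643 = 481.607511 now. The away team offers 481.607511 and keeps 1000 − 481.607511 = 518.392489.
Round 2 (the home team proposes): the away team can get 518.392489 next round, worth 0.77 × 518.392489 = 399.16221653 now, so the home team offers 399.16221653, keeping 600.83778347.
Round 1 (the away team proposes): the home team can get 600.83778347 next round, worth 0.77 × 600.83778347 = 462.6450932719 now, so the away team offers 462.6450932719, keeping 537.3549067281.

462.65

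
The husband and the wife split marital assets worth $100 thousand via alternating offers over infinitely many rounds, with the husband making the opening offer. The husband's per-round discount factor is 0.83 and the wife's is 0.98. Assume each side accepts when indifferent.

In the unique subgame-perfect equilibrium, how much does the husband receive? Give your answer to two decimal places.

When the husband proposes, the wife accepts any offer worth at least 0.98 times what the wife would get by proposing next round; and vice versa.
This gives x = 100 − 0.98y and y = 100 − 0.83x, where x and y are each side's share when it proposes.
Hence (1 − 0.98·0.83)x = 100(1 − 0.98), i.e. 0.1866·x = 2.
x ≈ 10.7181; the wife's share is 100 − x ≈ 89.2819.

10.72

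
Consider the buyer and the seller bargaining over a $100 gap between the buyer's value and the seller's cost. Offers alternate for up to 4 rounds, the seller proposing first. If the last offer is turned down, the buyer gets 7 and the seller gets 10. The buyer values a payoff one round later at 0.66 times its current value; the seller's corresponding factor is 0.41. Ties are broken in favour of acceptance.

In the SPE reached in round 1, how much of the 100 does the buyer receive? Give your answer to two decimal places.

55.01

Round 4 (the buyer proposes): the seller gets 10 if talks fail, so the buyer offers 10 and keeps 90.
Round 3 (the seller proposes): the buyer can get 90 next round, worth 0.66 × 90 = 59.4 now; the seller offers that and keeps 40.6.
Round 2 (the buyer proposes): the seller can get 40.6 next round, worth 0.41 × 40.6 = 16.646 now; the buyer offers that and keeps 83.354.
Round 1 (the seller proposes): the buyer can get 83.354 next round, worth 0.66 × 83.354 = 55.01364 now; the seller offers that and keeps 44.98636.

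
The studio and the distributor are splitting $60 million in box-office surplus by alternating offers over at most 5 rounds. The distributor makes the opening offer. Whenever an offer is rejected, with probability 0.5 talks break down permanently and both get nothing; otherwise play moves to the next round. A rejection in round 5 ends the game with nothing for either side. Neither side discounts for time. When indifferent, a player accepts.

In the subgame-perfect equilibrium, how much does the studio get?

By backward induction:
Round 5 (the distributor proposes): the studio will accept anything ≥ 0, so the distributor offers 0 and keeps 60.
Round 4 (the studio proposes): rejecting gives the distributor an expected 0.5 × 60 = 30. The studio offers 30 and keeps 60 − 30 = 30.
Round 3 (the distributor proposes): rejecting gives the studio an expected 0.5 × 30 = 15. The distributor offers 15 and keeps 60 − 15 = 45.
Round 2 (the studio proposes): rejecting gives the distributor an expected 0.5 × 45 = 22.5; the studio offers that and keeps 37.5.
Round 1 (the distributor proposes): rejecting gives the studio an expected 0.5 × 37.5 = 18.75. The distributor offers 18.75 and keeps 60 − 18.75 = 41.25.

18.75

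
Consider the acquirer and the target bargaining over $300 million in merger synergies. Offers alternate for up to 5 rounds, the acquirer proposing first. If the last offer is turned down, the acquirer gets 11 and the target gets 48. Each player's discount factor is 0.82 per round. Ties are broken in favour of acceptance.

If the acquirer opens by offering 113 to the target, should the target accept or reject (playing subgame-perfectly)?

Round 5 (the acquirer proposes): the target gets 48 if talks fail, so the acquirer offers 48 and keeps 252.
Round 4 (the target proposes): the acquirer can get 252 next round, worth 0.82 × 252 = 206.64 now, so the target offers 206.64, keeping 93.36.
Round 3 (the acquirer proposes): the target can get 93.36 next round, worth 0.82 × 93.36 = 76.5552 now, so the acquirer offers 76.5552, keeping 223.4448.
Round 2 (the target proposes): the acquirer can get 223.4448 next round, worth 0.82 × 223.4448 = 183.224736 now. The target offers 183.224736 and keeps 300 − 183.224736 = 116.775264.
So by rejecting in round 1, the target gets 116.775264 next round, worth 0.82 × 116.775264 = 95.75571648 now.
Offer 113 ≥ 95.75571648, so the target accepts.

Accept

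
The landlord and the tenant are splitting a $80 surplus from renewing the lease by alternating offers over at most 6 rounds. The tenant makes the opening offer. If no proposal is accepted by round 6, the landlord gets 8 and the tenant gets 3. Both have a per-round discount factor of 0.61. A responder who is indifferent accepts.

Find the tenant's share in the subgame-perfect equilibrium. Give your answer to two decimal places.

47.38

Round 6 (the landlord proposes): the tenant gets 3 if talks fail, so the landlord offers 3 and keeps 77.
Round 5 (the tenant proposes): the landlord can get 77 next round, worth 0.61 × 77 = 46.97 now. The tenant offers 46.97 and keeps 80 − 46.97 = 33.03.
Round 4 (the landlord proposes): the tenant can get 33.03 next round, worth 0.61 × 33.03 = 20.1483 now. The landlord offers 20.1483 and keeps 80 − 20.1483 = 59.8517.
Round 3 (the tenant proposes): the landlord can get 59.8517 next round, worth 0.61 × 59.8517 = 36.509537 now, so the tenant offers 36.509537, keeping 43.490463.
Round 2 (the landlord proposes): the tenant can get 43.490463 next round, worth 0.61 × 43.490463 = 26.52918243 now, so the landlord offers 26.52918243, keeping 53.47081757.
Round 1 (the tenant proposes): the landlord can get 53.47081757 next round, worth 0.61 × 53.47081757 = 32.6171987177 now; the tenant offers that and keeps 47.3828012823.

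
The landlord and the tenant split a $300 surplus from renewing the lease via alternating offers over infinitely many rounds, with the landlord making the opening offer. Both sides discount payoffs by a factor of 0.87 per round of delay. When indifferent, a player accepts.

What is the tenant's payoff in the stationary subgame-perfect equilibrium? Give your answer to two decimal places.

139.57

In a stationary SPE each proposer offers the other exactly their discounted continuation value.
If the landlord keeps x when proposing and the tenant keeps y when proposing, then x = 300 − 0.87y and y = 300 − 0.87x.
Solving: x = 300(1 − 0.87) / (1 − 0.87·0.87) = 39 / 0.2431 ≈ 160.4278.
The tenant gets 300 − 160.4278 ≈ 139.5722.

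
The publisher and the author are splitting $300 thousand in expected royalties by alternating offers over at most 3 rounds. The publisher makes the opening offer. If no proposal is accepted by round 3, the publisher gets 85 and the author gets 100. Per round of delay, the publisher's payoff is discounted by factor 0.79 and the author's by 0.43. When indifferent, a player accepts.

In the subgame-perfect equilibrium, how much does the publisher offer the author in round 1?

61.06

Work backward from the last round.
Round 3 (the publisher proposes): the author gets 100 if talks fail, so the publisher offers 100 and keeps 200.
Round 2 (the author proposes): the publisher can get 200 next round, worth 0.79 × 200 = 158 now; the author offers that and keeps 142.
Round 1 (the publisher proposes): the author can get 142 next round, worth 0.43 × 142 = 61.06 now. The publisher offers 61.06 and keeps 300 − 61.06 = 238.94.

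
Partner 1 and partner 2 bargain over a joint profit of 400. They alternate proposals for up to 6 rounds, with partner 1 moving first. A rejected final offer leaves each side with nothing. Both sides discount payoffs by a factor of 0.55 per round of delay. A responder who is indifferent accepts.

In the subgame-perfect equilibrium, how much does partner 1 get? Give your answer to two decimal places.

Round 6 (partner 2 proposes): partner 1 will accept anything ≥ 0, so partner 2 offers 0 and keeps 400.
Round 5 (partner 1 proposes): partner 2 can get 400 next round, worth 0.55 × 400 = 220 now, so partner 1 offers 220, keeping 180.
Round 4 (partner 2 proposes): partner 1 can get 180 next round, worth 0.55 × 180 = 99 now. Partner 2 offers 99 and keeps 400 − 99 = 301.
Round 3 (partner 1 proposes): partner 2 can get 301 next round, worth 0.55 × 301 = 165.55 now; partner 1 offers that and keeps 234.45.
Round 2 (partner 2 proposes): partner 1 can get 234.45 next round, worth 0.55 × 234.45 = 128.9475 now; partner 2 offers that and keeps 271.0525.
Round 1 (partner 1 proposes): partner 2 can get 271.0525 next round, worth 0.55 × 271.0525 = 149.078875 now; partner 1 offers that and keeps 250.921125.

250.92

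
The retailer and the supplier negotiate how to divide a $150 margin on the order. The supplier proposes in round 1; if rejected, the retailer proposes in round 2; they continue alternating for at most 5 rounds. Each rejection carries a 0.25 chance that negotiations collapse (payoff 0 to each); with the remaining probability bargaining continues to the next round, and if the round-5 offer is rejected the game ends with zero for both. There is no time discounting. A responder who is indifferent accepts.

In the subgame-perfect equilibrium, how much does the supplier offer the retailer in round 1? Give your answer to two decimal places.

43.95

Round 5 (the supplier proposes): rejection yields 0 for the retailer; the supplier offers 0 and keeps 150.
Round 4 (the retailer proposes): rejecting gives the supplier an expected 0.75 × 150 = 112.5, so the retailer offers 112.5, keeping 37.5.
Round 3 (the supplier proposes): rejecting gives the retailer an expected 0.75 × 37.5 = 28.125; the supplier offers that and keeps 121.875.
Round 2 (the retailer proposes): rejecting gives the supplier an expected 0.75 × 121.875 = 91.40625, so the retailer offers 91.40625, keeping 58.59375.
Round 1 (the supplier proposes): rejecting gives the retailer an expected 0.75 × 58.59375 = 43.9453125, so the supplier offers 43.9453125, keeping 106.0546875.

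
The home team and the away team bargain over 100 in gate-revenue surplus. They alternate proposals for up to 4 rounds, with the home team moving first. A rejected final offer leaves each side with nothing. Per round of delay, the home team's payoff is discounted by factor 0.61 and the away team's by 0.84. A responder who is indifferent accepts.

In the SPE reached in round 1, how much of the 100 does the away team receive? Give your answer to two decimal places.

Round 4 (the away team proposes): rejection yields 0 for the home team; the away team offers 0 and keeps 100.
Round 3 (the home team proposes): the away team can get 100 next round, worth 0.84 × 100 = 84 now. The home team offers 84 and keeps 100 − 84 = 16.
Round 2 (the away team proposes): the home team can get 16 next round, worth 0.61 × 16 = 9.76 now, so the away team offers 9.76, keeping 90.24.
Round 1 (the home team proposes): the away team can get 90.24 next round, worth 0.84 × 90.24 = 75.8016 now, so the home team offers 75.8016, keeping 24.1984.

75.80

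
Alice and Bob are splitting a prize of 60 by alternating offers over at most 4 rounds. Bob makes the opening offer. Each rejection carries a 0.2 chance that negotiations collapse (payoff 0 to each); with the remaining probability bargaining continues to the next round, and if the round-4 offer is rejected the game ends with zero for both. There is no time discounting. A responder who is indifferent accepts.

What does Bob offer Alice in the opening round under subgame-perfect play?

40.32

Round 4 (Alice proposes): rejection yields 0 for Bob; Alice offers 0 and keeps 60.
Round 3 (Bob proposes): rejecting gives Alice an expected 0.8 × 60 = 48, so Bob offers 48, keeping 12.
Round 2 (Alice proposes): rejecting gives Bob an expected 0.8 × 12 = 9.6. Alice offers 9.6 and keeps 60 − 9.6 = 50.4.
Round 1 (Bob proposes): rejecting gives Alice an expected 0.8 × 50.4 = 40.32; Bob offers that and keeps 19.68.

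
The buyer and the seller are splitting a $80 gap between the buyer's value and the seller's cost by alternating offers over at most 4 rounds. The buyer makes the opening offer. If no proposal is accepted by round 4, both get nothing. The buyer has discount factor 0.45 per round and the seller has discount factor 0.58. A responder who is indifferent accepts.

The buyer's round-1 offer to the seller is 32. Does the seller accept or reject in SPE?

Reject

Work out the seller's continuation value if the offer is rejected.
Round 4 (the seller proposes): the buyer will accept anything ≥ 0, so the seller offers 0 and keeps 80.
Round 3 (the buyer proposes): the seller can get 80 next round, worth 0.58 × 80 = 46.4 now. The buyer offers 46.4 and keeps 80 − 46.4 = 33.6.
Round 2 (the seller proposes): the buyer can get 33.6 next round, worth 0.45 × 33.6 = 15.12 now. The seller offers 15.12 and keeps 80 − 15.12 = 64.88.
So by rejecting in round 1, the seller gets 64.88 next round, worth 0.58 × 64.88 = 37.6304 now.
Offer 32 < 37.6304, so the seller rejects.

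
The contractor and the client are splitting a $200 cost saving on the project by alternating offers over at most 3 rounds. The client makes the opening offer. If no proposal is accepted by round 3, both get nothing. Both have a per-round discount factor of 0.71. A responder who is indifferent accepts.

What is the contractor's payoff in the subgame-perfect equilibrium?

41.18

Round 3 (the client proposes): rejection yields 0 for the contractor; the client offers 0 and keeps 200.
Round 2 (the contractor proposes): the client can get 200 next round, worth 0.71 × 200 = 142 now. The contractor offers 142 and keeps 200 − 142 = 58.
Round 1 (the client proposes): the contractor can get 58 next round, worth 0.71 × 58 = 41.18 now, so the client offers 41.18, keeping 158.82.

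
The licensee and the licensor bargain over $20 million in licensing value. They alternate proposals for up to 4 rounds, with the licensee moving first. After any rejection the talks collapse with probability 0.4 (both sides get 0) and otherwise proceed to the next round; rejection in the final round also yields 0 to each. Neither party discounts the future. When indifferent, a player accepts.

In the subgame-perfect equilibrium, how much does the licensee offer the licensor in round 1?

Round 4 (the licensor proposes): the licensee will accept anything ≥ 0, so the licensor offers 0 and keeps 20.
Round 3 (the licensee proposes): rejecting gives the licensor an expected 0.6 × 20 = 12, so the licensee offers 12, keeping 8.
Round 2 (the licensor proposes): rejecting gives the licensee an expected 0.6 × 8 = 4.8. The licensor offers 4.8 and keeps 20 − 4.8 = 15.2.
Round 1 (the licensee proposes): rejecting gives the licensor an expected 0.6 × 15.2 = 9.12; the licensee offers that and keeps 10.88.

9.12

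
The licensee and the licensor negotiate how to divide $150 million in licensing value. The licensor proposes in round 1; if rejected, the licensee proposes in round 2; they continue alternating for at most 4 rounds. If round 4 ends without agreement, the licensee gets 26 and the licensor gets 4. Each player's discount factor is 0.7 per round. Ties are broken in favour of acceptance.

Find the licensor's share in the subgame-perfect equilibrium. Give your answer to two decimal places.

68.42

Round 4 (the licensee proposes): the licensor gets 4 if talks fail, so the licensee offers 4 and keeps 146.
Round 3 (the licensor proposes): the licensee can get 146 next round, worth 0.7 × 146 = 102.2 now, so the licensor offers 102.2, keeping 47.8.
Round 2 (the licensee proposes): the licensor can get 47.8 next round, worth 0.7 × 47.8 = 33.46 now; the licensee offers that and keeps 116.54.
Round 1 (the licensor proposes): the licensee can get 116.54 next round, worth 0.7 × 116.54 = 81.578 now. The licensor offers 81.578 and keeps 150 − 81.578 = 68.422.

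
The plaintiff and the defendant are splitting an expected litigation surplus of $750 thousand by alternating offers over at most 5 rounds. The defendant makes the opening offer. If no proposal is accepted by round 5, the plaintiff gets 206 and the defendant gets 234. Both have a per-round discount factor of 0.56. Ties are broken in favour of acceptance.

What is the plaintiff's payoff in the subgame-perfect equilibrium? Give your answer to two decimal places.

263.01

Round 5 (the defendant proposes): the plaintiff gets 206 if talks fail, so the defendant offers 206 and keeps 544.
Round 4 (the plaintiff proposes): the defendant can get 544 next round, worth 0.56 × 544 = 304.64 now. The plaintiff offers 304.64 and keeps 750 − 304.64 = 445.36.
Round 3 (the defendant proposes): the plaintiff can get 445.36 next round, worth 0.56 × 445.36 = 249.4016 now; the defendant offers that and keeps 500.5984.
Round 2 (the plaintiff proposes): the defendant can get 500.5984 next round, worth 0.56 × 500.5984 = 280.335104 now. The plaintiff offers 280.335104 and keeps 750 − 280.335104 = 469.664896.
Round 1 (the defendant proposes): the plaintiff can get 469.664896 next round, worth 0.56 × 469.664896 = 263.01234176 now. The defendant offers 263.01234176 and keeps 750 − 263.01234176 = 486.98765824.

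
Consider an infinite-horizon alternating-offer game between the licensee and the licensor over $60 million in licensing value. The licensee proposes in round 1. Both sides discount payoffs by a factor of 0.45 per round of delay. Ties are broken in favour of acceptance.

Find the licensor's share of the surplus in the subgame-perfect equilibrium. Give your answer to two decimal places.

When the licensee proposes, the licensor accepts any offer worth at least 0.45 times what the licensor would get by proposing next round; and vice versa.
This gives x = 60 − 0.45y and y = 60 − 0.45x, where x and y are each side's share when it proposes.
Hence (1 − 0.45·0.45)x = 60(1 − 0.45), i.e. 0.7975·x = 33.
x ≈ 41.3793; the licensor's share is 60 − x ≈ 18.6207.

18.62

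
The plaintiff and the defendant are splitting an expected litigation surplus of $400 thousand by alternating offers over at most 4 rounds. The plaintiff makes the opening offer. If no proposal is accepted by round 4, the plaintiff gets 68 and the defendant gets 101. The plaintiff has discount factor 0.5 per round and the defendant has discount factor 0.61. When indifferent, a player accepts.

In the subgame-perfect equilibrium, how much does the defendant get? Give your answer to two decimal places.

Work backward from the last round.
Round 4 (the defendant proposes): the plaintiff gets 68 if talks fail, so the defendant offers 68 and keeps 332.
Round 3 (the plaintiff proposes): the defendant can get 332 next round, worth 0.61 × 332 = 202.52 now; the plaintiff offers that and keeps 197.48.
Round 2 (the defendant proposes): the plaintiff can get 197.48 next round, worth 0.5 × 197.48 = 98.74 now; the defendant offers that and keeps 301.26.
Round 1 (the plaintiff proposes): the defendant can get 301.26 next round, worth 0.61 × 301.26 = 183.7686 now. The plaintiff offers 183.7686 and keeps 400 − 183.7686 = 216.2314.

183.77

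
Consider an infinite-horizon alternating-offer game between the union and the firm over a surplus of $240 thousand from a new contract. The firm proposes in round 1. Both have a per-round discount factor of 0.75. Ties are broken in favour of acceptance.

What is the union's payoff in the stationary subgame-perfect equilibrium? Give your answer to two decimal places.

102.86

Let x be the firm's share when the firm proposes and y be the union's share when the union proposes.
The union accepts iff offered ≥ 0.75·y, so x = 240 − 0.75y. Symmetrically y = 240 − 0.75x.
Substituting: x = 240 − 0.75(240 − 0.75x), giving x(1 − 0.75·0.75) = 240(1 − 0.75).
So x = 240 × 0.25 / 0.4375 ≈ 137.1429, and the union receives 240 − x ≈ 102.8571.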